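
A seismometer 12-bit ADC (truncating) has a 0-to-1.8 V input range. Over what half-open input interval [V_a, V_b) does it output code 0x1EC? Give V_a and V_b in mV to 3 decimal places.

[216.211 mV, 216.650 mV)

LSB = 1.8/2^12 = 439.45 µV.
Code 0x1EC = 492 decimal.
V_a = V_low + 492·LSB = 0.216211 V; V_b = V_low + 493·LSB = 0.21665 V.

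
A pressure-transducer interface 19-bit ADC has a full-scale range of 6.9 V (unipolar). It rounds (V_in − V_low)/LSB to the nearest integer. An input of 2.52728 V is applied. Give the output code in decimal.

Full-scale span = 6.9 V; LSB = 6.9/2^19 = 13.16 µV.
Input sits at 192032.257 steps above V_low.
Round → code 192032.

code 192032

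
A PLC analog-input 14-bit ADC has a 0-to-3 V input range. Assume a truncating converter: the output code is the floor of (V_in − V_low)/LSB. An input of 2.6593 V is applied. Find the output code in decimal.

LSB = 3 V / 16384 = 183.11 µV.
Input sits at 14523.324 steps above V_low.
⌊·⌋(14523.324) = 14523.

code 14523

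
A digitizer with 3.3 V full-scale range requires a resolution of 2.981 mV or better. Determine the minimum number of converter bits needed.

Number of steps required ≥ 3.3 V / 2.981 mV = 1107.01.
Need 2^N ≥ 1107.01; 2^10 = 1024, 2^11 = 2048.
Minimum N = 11.

11 bits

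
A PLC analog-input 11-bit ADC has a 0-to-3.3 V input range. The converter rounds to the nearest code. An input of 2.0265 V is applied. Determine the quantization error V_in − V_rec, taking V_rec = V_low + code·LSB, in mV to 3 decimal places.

Step size: 3.3 V ÷ 2^11 = 1.611 mV.
Scaled input = 1257.6582 LSBs, so code = 1258.
Reconstructed: 2.0270508 V.
Difference: -0.000550781 V → -0.551 mV.

-0.551 mV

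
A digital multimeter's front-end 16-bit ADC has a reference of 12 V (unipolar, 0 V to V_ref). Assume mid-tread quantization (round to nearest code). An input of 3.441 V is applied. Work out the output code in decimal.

Full-scale span = 12 V; LSB = 12/2^16 = 183.11 µV.
(V_in − V_low)/LSB = (3.441 − 0) / 0.000183105 = 18792.448.
Round → code 18792.

code 18792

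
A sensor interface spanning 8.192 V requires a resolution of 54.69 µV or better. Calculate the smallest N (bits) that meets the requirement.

Number of steps required ≥ 8.192 V / 54.69 µV = 149789.72.
Need 2^N ≥ 149789.72; 2^17 = 131072, 2^18 = 262144.
Minimum N = 18.

18 bits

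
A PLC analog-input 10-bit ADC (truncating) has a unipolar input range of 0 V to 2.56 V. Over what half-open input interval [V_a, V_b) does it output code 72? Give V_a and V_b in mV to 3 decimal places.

[180.000 mV, 182.500 mV)

LSB = 2.56/2^10 = 2.500 mV.
V_a = V_low + 72·LSB = 0.18 V; V_b = V_low + 73·LSB = 0.1825 V.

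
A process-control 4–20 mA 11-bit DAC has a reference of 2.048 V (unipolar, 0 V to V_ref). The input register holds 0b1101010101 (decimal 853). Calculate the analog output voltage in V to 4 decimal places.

0.8530 V

LSB = 2.048 V / 2^11 = 1.000 mV.
Code 0b1101010101 = 853 decimal.
V_out = 0 + 853 × 0.001 V = 0.853 V.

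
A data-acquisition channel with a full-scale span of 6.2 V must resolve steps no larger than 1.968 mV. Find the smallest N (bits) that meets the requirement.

12 bits

Number of steps required ≥ 6.2 V / 1.968 mV = 3150.41.
Need 2^N ≥ 3150.41; 2^11 = 2048, 2^12 = 4096.
Minimum N = 12.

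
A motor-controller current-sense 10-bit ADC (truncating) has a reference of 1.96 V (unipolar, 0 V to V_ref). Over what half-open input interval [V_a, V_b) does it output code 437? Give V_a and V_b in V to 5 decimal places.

[0.83645 V, 0.83836 V)

LSB = 1.96/2^10 = 1.914 mV.
V_a = V_low + 437·LSB = 0.836445 V; V_b = V_low + 438·LSB = 0.838359 V.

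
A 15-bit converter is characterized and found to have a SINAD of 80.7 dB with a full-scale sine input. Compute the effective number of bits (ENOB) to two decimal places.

13.11 bits

ENOB = (SINAD − 1.76) / 6.02 = (80.7 − 1.76)/6.02 = 13.113.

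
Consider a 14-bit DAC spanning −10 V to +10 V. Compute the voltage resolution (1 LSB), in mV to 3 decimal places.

1.221 mV

Full-scale span = 20 V.
LSB = 20 / 2^14 = 20 / 16384 = 0.0012207 V = 1.221 mV.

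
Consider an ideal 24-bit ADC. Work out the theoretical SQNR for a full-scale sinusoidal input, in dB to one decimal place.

146.2 dB

SNR ≈ 6.02·N + 1.76 dB = 6.02·24 + 1.76 = 146.24 dB.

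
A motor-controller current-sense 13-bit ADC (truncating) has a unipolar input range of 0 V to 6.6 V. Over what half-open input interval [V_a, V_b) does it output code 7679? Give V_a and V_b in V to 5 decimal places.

[6.18669 V, 6.18750 V)

LSB = 6.6/2^13 = 0.806 mV.
V_a = V_low + 7679·LSB = 6.18669 V; V_b = V_low + 7680·LSB = 6.1875 V.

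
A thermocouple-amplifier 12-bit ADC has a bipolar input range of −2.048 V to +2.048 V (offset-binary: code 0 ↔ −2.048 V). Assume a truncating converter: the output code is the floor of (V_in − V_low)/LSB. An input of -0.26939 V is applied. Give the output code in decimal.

code 1778

Full-scale span = 4.096 V; LSB = 4.096/2^12 = 1.000 mV.
Input sits at 1778.610 steps above V_low.
Floor → code 1778.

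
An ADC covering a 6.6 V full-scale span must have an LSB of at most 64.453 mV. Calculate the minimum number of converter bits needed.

7 bits

Number of steps required ≥ 6.6 V / 64.453 mV = 102.40.
Need 2^N ≥ 102.40; 2^6 = 64, 2^7 = 128.
Minimum N = 7.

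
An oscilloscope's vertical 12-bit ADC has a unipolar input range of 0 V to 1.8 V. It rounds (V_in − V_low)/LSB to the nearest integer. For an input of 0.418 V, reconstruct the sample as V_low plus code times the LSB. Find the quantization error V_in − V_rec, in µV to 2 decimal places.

One LSB is 1.8 V / 4096 = 439.45 µV.
(0.418 − 0)/0.000439453 = 951.1822; round gives code 951.
Reconstructed: 0.41791992 V.
Error = 0.418 − 0.41791992 = 8.00781e-05 V = 80.08 µV.

80.08 µV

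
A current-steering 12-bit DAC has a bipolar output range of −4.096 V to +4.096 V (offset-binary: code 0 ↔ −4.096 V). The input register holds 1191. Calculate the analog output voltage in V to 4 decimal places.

LSB = 8.192 V / 2^12 = 2.000 mV.
V_out = (−4.096) + 1191 × 0.002 V = -1.714 V.

-1.7140 V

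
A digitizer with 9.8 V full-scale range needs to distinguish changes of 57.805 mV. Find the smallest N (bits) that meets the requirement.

Number of steps required ≥ 9.8 V / 57.805 mV = 169.54.
Need 2^N ≥ 169.54; 2^7 = 128, 2^8 = 256.
Minimum N = 8.

8 bits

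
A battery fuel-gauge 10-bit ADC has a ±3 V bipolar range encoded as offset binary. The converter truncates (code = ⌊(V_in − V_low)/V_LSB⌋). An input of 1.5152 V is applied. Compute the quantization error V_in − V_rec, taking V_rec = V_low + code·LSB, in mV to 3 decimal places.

3.481 mV

Step size: 6 V ÷ 2^10 = 5.859 mV.
(1.5152 − (−3))/0.00585938 = 770.5941; ⌊·⌋ gives code 770.
V_rec = (−3) + 770·0.00585938 = 1.5117188 V.
Difference: 0.00348125 V → 3.481 mV.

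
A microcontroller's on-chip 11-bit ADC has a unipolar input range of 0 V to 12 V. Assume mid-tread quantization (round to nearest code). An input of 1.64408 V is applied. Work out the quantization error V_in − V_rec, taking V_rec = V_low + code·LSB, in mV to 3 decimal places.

LSB = 12/2^11 = 5.859 mV.
(1.64408 − 0)/0.00585938 = 280.5897; round gives code 281.
Code 281 maps back to 0 + 281×0.00585938 V = 1.6464844 V.
Error = 1.64408 − 1.6464844 = -0.00240437 V = -2.404 mV.

-2.404 mV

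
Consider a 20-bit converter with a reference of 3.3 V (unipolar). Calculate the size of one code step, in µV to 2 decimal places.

3.15 µV

Full-scale span = 3.3 V.
LSB = 3.3 / 2^20 = 3.3 / 1048576 = 3.14713e-06 V = 3.15 µV.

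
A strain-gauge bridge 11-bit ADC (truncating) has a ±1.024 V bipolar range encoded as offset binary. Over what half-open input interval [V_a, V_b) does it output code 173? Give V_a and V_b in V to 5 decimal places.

LSB = 2.048/2^11 = 1.000 mV.
V_a = V_low + 173·LSB = -0.851 V; V_b = V_low + 174·LSB = -0.85 V.

[-0.85100 V, -0.85000 V)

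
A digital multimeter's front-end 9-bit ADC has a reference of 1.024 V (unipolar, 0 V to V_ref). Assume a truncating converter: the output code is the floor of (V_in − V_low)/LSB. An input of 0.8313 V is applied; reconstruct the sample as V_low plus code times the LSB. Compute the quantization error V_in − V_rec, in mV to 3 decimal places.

One LSB is 1.024 V / 512 = 2.000 mV.
(0.8313 − 0)/0.002 = 415.6500; ⌊·⌋ gives code 415.
Code 415 maps back to 0 + 415×0.002 V = 0.83 V.
Error = 0.8313 − 0.83 = 0.0013 V = 1.300 mV.

1.300 mV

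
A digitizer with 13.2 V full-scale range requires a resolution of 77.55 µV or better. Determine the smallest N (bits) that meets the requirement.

18 bits

Number of steps required ≥ 13.2 V / 77.55 µV = 170212.77.
Need 2^N ≥ 170212.77; 2^17 = 131072, 2^18 = 262144.
Minimum N = 18.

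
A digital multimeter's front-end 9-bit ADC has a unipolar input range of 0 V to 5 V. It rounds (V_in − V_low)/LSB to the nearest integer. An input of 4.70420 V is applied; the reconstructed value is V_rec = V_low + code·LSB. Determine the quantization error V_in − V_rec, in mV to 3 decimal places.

-2.831 mV

One LSB is 5 V / 512 = 9.766 mV.
Scaled input = 481.7101 LSBs, so code = 482.
Reconstructed: 4.7070312 V.
Difference: -0.00283125 V → -2.831 mV.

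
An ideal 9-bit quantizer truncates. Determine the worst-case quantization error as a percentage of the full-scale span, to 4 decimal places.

0.1953 %

Truncating → worst-case error = 1 LSB = V_FS/2^9, so 100/512 = 0.195312 % of full scale.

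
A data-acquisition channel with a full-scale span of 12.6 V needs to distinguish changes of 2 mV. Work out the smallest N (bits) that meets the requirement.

13 bits

Number of steps required ≥ 12.6 V / 2 mV = 6300.00.
Need 2^N ≥ 6300.00; 2^12 = 4096, 2^13 = 8192.
Minimum N = 13.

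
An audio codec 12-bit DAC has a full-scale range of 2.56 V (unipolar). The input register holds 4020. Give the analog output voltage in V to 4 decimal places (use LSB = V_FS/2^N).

2.5125 V

LSB = 2.56 V / 2^12 = 0.625 mV.
V_out = 0 + 4020 × 0.000625 V = 2.5125 V.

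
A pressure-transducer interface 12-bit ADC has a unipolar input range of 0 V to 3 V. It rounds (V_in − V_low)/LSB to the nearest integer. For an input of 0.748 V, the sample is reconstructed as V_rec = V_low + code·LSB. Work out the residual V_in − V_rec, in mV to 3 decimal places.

LSB = 3/2^12 = 0.732 mV.
Scaled input = 1021.2693 LSBs, so code = 1021.
Reconstructed: 0.74780273 V.
Difference: 0.000197266 V → 0.197 mV.

0.197 mV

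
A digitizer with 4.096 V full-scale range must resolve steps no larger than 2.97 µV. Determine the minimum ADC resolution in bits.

21 bits

Number of steps required ≥ 4.096 V / 2.97 µV = 1379124.58.
Need 2^N ≥ 1379124.58; 2^20 = 1048576, 2^21 = 2097152.
Minimum N = 21.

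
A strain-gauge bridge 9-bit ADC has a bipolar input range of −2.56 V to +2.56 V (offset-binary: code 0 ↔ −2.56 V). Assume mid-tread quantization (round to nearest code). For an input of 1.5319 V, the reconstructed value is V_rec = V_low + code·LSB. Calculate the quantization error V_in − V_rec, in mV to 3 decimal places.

1.900 mV

Step size: 5.12 V ÷ 2^9 = 10.000 mV.
(V_in − V_low)/LSB = (1.5319 − (−2.56))/0.01 = 409.1900 → code 409 (round).
Reconstructed: 1.53 V.
Difference: 0.0019 V → 1.900 mV.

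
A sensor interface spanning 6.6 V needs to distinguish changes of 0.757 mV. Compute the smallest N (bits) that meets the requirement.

14 bits

Number of steps required ≥ 6.6 V / 0.757 mV = 8718.63.
Need 2^N ≥ 8718.63; 2^13 = 8192, 2^14 = 16384.
Minimum N = 14.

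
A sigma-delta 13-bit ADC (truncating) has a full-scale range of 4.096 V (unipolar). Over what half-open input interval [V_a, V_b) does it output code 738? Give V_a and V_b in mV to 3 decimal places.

[369.000 mV, 369.500 mV)

LSB = 4.096/2^13 = 0.500 mV.
V_a = V_low + 738·LSB = 0.369 V; V_b = V_low + 739·LSB = 0.3695 V.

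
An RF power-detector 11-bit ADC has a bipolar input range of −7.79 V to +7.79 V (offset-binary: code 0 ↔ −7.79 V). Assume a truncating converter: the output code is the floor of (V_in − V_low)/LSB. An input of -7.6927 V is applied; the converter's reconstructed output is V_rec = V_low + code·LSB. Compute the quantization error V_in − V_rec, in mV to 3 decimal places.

LSB = 15.58/2^11 = 7.607 mV.
(V_in − V_low)/LSB = (-7.6927 − (−7.79))/0.00760742 = 12.7901 → code 12 (floor).
Reconstructed: -7.6987109 V.
Error = -7.6927 − (−7.6987109) = 0.00601094 V = 6.011 mV.

6.011 mV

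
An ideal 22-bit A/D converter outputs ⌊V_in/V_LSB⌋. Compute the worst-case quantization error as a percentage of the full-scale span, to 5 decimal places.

0.00002 %

Truncating → worst-case error = 1 LSB = V_FS/2^22, so 100/4194304 = 2.38419e-05 % of full scale.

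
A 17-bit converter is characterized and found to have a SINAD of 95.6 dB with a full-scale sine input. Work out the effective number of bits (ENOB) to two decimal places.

ENOB = (SINAD − 1.76) / 6.02 = (95.6 − 1.76)/6.02 = 15.588.

15.59 bits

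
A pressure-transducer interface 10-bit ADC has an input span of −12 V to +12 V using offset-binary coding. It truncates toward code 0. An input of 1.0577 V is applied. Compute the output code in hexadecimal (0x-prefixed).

Full-scale span = 24 V; LSB = 24/2^10 = 23.438 mV.
Input sits at 557.129 steps above V_low.
Floor → code 557.
In hexadecimal (0x-prefixed): 0x22D.

code 0x22D (decimal 557)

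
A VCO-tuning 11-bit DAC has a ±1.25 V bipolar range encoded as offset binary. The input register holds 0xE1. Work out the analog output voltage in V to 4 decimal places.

LSB = 2.5 V / 2^11 = 1.221 mV.
Code 0xE1 = 225 decimal.
V_out = (−1.25) + 225 × 0.0012207 V = -0.975342 V.

-0.9753 V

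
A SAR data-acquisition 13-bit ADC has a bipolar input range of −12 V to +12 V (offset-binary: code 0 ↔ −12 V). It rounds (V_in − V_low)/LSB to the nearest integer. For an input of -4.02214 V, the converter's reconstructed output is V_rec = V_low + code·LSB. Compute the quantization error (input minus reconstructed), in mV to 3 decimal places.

0.321 mV

One LSB is 24 V / 8192 = 2.930 mV.
(-4.02214 − (−12))/0.00292969 = 2723.1095; round gives code 2723.
Code 2723 maps back to (−12) + 2723×0.00292969 V = -4.0224609 V.
Difference: 0.000320937 V → 0.321 mV.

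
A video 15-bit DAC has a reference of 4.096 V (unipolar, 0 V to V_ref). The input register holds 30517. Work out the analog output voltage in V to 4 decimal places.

3.8146 V

LSB = 4.096 V / 2^15 = 125.00 µV.
V_out = 0 + 30517 × 0.000125 V = 3.81462 V.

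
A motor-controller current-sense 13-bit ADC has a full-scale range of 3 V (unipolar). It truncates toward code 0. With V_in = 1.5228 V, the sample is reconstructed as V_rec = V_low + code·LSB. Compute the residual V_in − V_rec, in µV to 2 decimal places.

LSB = 3/2^13 = 366.21 µV.
(1.5228 − 0)/0.000366211 = 4158.2592; ⌊·⌋ gives code 4158.
Code 4158 maps back to 0 + 4158×0.000366211 V = 1.5227051 V.
Difference: 9.49219e-05 V → 94.92 µV.

94.92 µV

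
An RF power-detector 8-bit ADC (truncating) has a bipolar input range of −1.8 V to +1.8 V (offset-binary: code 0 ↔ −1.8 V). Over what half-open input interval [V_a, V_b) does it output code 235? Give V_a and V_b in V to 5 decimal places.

LSB = 3.6/2^8 = 14.062 mV.
V_a = V_low + 235·LSB = 1.50469 V; V_b = V_low + 236·LSB = 1.51875 V.

[1.50469 V, 1.51875 V)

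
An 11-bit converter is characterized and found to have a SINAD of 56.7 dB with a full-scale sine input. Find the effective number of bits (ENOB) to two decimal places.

ENOB = (SINAD − 1.76) / 6.02 = (56.7 − 1.76)/6.02 = 9.126.

9.13 bits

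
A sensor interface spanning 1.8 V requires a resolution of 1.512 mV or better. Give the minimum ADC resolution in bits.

Number of steps required ≥ 1.8 V / 1.512 mV = 1190.48.
Need 2^N ≥ 1190.48; 2^10 = 1024, 2^11 = 2048.
Minimum N = 11.

11 bits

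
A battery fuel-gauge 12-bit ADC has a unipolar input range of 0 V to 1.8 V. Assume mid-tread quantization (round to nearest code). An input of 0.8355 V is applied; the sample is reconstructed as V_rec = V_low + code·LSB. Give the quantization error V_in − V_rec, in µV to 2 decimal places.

99.61 µV

One LSB is 1.8 V / 4096 = 439.45 µV.
(V_in − V_low)/LSB = (0.8355 − 0)/0.000439453 = 1901.2267 → code 1901 (round).
V_rec = 0 + 1901·0.000439453 = 0.83540039 V.
Error = 0.8355 − 0.83540039 = 9.96094e-05 V = 99.61 µV.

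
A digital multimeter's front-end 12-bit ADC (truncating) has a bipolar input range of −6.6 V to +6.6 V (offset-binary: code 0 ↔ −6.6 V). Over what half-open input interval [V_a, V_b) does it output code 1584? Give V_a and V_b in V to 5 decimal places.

[-1.49531 V, -1.49209 V)

LSB = 13.2/2^12 = 3.223 mV.
V_a = V_low + 1584·LSB = -1.49531 V; V_b = V_low + 1585·LSB = -1.49209 V.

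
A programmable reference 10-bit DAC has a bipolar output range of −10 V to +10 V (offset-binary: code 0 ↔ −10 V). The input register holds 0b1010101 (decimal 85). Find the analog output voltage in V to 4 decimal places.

LSB = 20 V / 2^10 = 19.531 mV.
Code 0b1010101 = 85 decimal.
V_out = (−10) + 85 × 0.0195312 V = -8.33984 V.

-8.3398 V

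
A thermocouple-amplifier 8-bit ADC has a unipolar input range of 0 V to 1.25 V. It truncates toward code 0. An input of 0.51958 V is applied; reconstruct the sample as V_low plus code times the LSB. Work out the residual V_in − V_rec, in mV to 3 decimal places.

One LSB is 1.25 V / 256 = 4.883 mV.
Scaled input = 106.4100 LSBs, so code = 106.
V_rec = 0 + 106·0.00488281 = 0.51757812 V.
Difference: 0.00200188 V → 2.002 mV.

2.002 mV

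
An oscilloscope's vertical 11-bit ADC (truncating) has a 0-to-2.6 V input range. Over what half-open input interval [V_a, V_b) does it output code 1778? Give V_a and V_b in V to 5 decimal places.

[2.25723 V, 2.25850 V)

LSB = 2.6/2^11 = 1.270 mV.
V_a = V_low + 1778·LSB = 2.25723 V; V_b = V_low + 1779·LSB = 2.2585 V.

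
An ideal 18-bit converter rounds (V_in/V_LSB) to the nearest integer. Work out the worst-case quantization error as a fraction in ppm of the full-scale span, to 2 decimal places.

1.91 ppm

Rounding → worst-case error = ½ LSB = V_FS/2^19, so 1e+06/524288 = 1.90735 ppm of full scale.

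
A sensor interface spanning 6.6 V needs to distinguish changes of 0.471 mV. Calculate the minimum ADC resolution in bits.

14 bits

Number of steps required ≥ 6.6 V / 0.471 mV = 14012.74.
Need 2^N ≥ 14012.74; 2^13 = 8192, 2^14 = 16384.
Minimum N = 14.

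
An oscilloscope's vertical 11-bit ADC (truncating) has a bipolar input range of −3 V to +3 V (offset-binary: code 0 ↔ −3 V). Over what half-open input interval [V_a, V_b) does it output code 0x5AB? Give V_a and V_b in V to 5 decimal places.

LSB = 6/2^11 = 2.930 mV.
Code 0x5AB = 1451 decimal.
V_a = V_low + 1451·LSB = 1.25098 V; V_b = V_low + 1452·LSB = 1.25391 V.

[1.25098 V, 1.25391 V)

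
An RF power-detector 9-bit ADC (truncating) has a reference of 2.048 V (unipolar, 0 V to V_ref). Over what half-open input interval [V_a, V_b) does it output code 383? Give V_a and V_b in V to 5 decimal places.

[1.53200 V, 1.53600 V)

LSB = 2.048/2^9 = 4.000 mV.
V_a = V_low + 383·LSB = 1.532 V; V_b = V_low + 384·LSB = 1.536 V.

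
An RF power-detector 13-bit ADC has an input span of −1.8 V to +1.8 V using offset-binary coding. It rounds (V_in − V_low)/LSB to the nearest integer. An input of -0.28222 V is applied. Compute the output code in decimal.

With 8192 levels over 3.6 V, one step is 439.45 µV.
Input sits at 3453.793 steps above V_low.
Round → code 3454.

code 3454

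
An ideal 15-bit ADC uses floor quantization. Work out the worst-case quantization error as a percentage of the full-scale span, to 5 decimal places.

0.00305 %

Truncating → worst-case error = 1 LSB = V_FS/2^15, so 100/32768 = 0.00305176 % of full scale.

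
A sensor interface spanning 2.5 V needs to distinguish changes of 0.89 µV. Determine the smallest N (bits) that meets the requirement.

Number of steps required ≥ 2.5 V / 0.89 µV = 2808988.76.
Need 2^N ≥ 2808988.76; 2^21 = 2097152, 2^22 = 4194304.
Minimum N = 22.

22 bits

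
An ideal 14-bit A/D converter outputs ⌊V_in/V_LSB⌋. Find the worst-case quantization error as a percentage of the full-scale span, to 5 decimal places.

0.00610 %

Truncating → worst-case error = 1 LSB = V_FS/2^14, so 100/16384 = 0.00610352 % of full scale.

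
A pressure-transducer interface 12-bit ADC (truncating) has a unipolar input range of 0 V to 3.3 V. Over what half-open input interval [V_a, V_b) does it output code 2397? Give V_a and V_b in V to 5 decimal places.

LSB = 3.3/2^12 = 0.806 mV.
V_a = V_low + 2397·LSB = 1.93118 V; V_b = V_low + 2398·LSB = 1.93198 V.

[1.93118 V, 1.93198 V)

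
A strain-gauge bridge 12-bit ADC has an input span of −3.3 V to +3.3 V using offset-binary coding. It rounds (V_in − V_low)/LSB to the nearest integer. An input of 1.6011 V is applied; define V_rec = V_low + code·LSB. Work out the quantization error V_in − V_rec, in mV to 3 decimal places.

-0.560 mV

Step size: 6.6 V ÷ 2^12 = 1.611 mV.
Scaled input = 3041.6524 LSBs, so code = 3042.
V_rec = (−3.3) + 3042·0.00161133 = 1.6016602 V.
Error = 1.6011 − 1.6016602 = -0.000560156 V = -0.560 mV.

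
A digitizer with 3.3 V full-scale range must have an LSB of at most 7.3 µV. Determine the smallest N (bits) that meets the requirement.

Number of steps required ≥ 3.3 V / 7.3 µV = 452054.79.
Need 2^N ≥ 452054.79; 2^18 = 262144, 2^19 = 524288.
Minimum N = 19.

19 bits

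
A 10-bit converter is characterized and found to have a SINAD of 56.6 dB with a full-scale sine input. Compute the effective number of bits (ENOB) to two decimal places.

9.11 bits

ENOB = (SINAD − 1.76) / 6.02 = (56.6 − 1.76)/6.02 = 9.110.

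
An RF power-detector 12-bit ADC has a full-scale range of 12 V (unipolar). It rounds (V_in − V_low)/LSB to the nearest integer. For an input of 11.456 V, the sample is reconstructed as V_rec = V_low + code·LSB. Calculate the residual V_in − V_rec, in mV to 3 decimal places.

0.922 mV

One LSB is 12 V / 4096 = 2.930 mV.
(11.456 − 0)/0.00292969 = 3910.3147; round gives code 3910.
Reconstructed: 11.455078 V.
V_in − V_rec = 0.000921875 V = 0.922 mV.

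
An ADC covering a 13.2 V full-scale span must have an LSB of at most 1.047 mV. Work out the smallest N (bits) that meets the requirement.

14 bits

Number of steps required ≥ 13.2 V / 1.047 mV = 12607.45.
Need 2^N ≥ 12607.45; 2^13 = 8192, 2^14 = 16384.
Minimum N = 14.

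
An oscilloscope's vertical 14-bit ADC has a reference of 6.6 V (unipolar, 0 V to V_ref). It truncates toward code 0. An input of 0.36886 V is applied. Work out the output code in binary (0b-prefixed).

With 16384 levels over 6.6 V, one step is 402.83 µV.
(V_in − V_low)/LSB = (0.36886 − 0) / 0.000402832 = 915.667.
⌊·⌋(915.667) = 915.
In binary (0b-prefixed): 0b1110010011.

code 0b1110010011 (decimal 915)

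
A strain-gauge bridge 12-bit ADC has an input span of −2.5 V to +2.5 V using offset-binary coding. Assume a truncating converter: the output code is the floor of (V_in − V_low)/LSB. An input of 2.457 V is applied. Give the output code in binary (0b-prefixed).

LSB = 5 V / 4096 = 1.221 mV.
Input sits at 4060.774 steps above V_low.
Floor → code 4060.
In binary (0b-prefixed): 0b111111011100.

code 0b111111011100 (decimal 4060)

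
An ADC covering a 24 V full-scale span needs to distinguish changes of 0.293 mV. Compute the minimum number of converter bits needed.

Number of steps required ≥ 24 V / 0.293 mV = 81911.26.
Need 2^N ≥ 81911.26; 2^16 = 65536, 2^17 = 131072.
Minimum N = 17.

17 bits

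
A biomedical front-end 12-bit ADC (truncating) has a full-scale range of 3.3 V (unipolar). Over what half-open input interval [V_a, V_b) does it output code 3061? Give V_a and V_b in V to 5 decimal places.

[2.46614 V, 2.46694 V)

LSB = 3.3/2^12 = 0.806 mV.
V_a = V_low + 3061·LSB = 2.46614 V; V_b = V_low + 3062·LSB = 2.46694 V.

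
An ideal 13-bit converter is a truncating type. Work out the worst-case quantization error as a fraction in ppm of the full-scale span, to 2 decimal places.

Truncating → worst-case error = 1 LSB = V_FS/2^13, so 1e+06/8192 = 122.07 ppm of full scale.

122.07 ppm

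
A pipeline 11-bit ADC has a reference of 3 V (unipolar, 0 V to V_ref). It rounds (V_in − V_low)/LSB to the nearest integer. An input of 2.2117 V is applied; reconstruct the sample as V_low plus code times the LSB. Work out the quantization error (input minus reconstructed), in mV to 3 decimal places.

One LSB is 3 V / 2048 = 1.465 mV.
Scaled input = 1509.8539 LSBs, so code = 1510.
V_rec = 0 + 1510·0.00146484 = 2.2119141 V.
Difference: -0.000214063 V → -0.214 mV.

-0.214 mV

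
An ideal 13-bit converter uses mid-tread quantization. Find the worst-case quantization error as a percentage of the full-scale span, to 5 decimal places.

0.00610 %

Rounding → worst-case error = ½ LSB = V_FS/2^14, so 100/16384 = 0.00610352 % of full scale.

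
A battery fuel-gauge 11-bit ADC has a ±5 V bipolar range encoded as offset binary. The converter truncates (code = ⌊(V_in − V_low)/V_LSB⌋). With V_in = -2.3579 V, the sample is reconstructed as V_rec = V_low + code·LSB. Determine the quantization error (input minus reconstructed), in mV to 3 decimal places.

0.498 mV

Step size: 10 V ÷ 2^11 = 4.883 mV.
Scaled input = 541.1021 LSBs, so code = 541.
Reconstructed: -2.3583984 V.
V_in − V_rec = 0.000498437 V = 0.498 mV.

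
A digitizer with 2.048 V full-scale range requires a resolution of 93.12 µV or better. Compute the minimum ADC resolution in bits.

15 bits

Number of steps required ≥ 2.048 V / 93.12 µV = 21993.13.
Need 2^N ≥ 21993.13; 2^14 = 16384, 2^15 = 32768.
Minimum N = 15.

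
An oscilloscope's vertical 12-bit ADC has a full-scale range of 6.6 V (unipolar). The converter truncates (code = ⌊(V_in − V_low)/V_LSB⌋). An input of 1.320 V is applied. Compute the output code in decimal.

Full-scale span = 6.6 V; LSB = 6.6/2^12 = 1.611 mV.
Input sits at 819.200 steps above V_low.
So the output code is 819.

code 819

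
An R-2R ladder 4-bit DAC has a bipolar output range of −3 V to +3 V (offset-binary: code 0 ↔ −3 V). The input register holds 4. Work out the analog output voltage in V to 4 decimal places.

LSB = 6 V / 2^4 = 375.000 mV.
V_out = (−3) + 4 × 0.375 V = -1.5 V.

-1.5000 V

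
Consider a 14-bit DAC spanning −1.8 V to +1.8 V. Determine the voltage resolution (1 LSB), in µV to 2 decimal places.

Full-scale span = 3.6 V.
LSB = 3.6 / 2^14 = 3.6 / 16384 = 0.000219727 V = 219.73 µV.

219.73 µV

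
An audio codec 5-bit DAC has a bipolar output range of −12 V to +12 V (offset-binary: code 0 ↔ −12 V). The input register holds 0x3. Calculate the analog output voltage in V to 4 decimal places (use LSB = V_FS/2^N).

LSB = 24 V / 2^5 = 0.7500 V.
Code 0x3 = 3 decimal.
V_out = (−12) + 3 × 0.75 V = -9.75 V.

-9.7500 V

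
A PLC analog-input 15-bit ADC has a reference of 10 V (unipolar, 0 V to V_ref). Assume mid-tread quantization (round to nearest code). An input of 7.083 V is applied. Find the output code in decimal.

LSB = 10 V / 32768 = 305.18 µV.
(V_in − V_low)/LSB = (7.083 − 0) / 0.000305176 = 23209.574.
round(23209.574) = 23210.

code 23210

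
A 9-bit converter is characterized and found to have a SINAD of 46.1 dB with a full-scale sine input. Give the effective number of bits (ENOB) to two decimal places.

ENOB = (SINAD − 1.76) / 6.02 = (46.1 − 1.76)/6.02 = 7.365.

7.37 bits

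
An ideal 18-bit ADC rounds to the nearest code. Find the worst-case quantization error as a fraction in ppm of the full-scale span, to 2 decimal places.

1.91 ppm

Rounding → worst-case error = ½ LSB = V_FS/2^19, so 1e+06/524288 = 1.90735 ppm of full scale.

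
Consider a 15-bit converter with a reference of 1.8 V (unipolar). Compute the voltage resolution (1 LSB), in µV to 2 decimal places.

Full-scale span = 1.8 V.
LSB = 1.8 / 2^15 = 1.8 / 32768 = 5.49316e-05 V = 54.93 µV.

54.93 µV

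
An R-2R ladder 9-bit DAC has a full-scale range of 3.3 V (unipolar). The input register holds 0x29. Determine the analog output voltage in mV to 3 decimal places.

264.258 mV

LSB = 3.3 V / 2^9 = 6.445 mV.
Code 0x29 = 41 decimal.
V_out = 0 + 41 × 0.00644531 V = 0.264258 V.
= 264.258 mV.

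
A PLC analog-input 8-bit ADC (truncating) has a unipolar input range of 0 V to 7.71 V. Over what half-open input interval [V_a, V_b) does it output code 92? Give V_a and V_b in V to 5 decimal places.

[2.77078 V, 2.80090 V)

LSB = 7.71/2^8 = 30.117 mV.
V_a = V_low + 92·LSB = 2.77078 V; V_b = V_low + 93·LSB = 2.8009 V.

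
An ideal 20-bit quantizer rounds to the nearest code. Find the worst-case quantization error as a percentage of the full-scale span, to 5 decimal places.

Rounding → worst-case error = ½ LSB = V_FS/2^21, so 100/2097152 = 4.76837e-05 % of full scale.

0.00005 %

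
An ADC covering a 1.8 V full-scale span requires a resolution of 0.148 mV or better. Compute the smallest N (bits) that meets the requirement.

Number of steps required ≥ 1.8 V / 0.148 mV = 12162.16.
Need 2^N ≥ 12162.16; 2^13 = 8192, 2^14 = 16384.
Minimum N = 14.

14 bits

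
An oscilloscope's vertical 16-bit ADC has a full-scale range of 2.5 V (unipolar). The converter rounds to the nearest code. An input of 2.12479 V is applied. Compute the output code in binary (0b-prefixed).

code 0b1101100110010100 (decimal 55700)

With 65536 levels over 2.5 V, one step is 38.15 µV.
Input sits at 55700.095 steps above V_low.
Round → code 55700.
In binary (0b-prefixed): 0b1101100110010100.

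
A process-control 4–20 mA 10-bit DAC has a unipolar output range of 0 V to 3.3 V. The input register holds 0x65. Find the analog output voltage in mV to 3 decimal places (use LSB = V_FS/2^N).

LSB = 3.3 V / 2^10 = 3.223 mV.
Code 0x65 = 101 decimal.
V_out = 0 + 101 × 0.00322266 V = 0.325488 V.
= 325.488 mV.

325.488 mV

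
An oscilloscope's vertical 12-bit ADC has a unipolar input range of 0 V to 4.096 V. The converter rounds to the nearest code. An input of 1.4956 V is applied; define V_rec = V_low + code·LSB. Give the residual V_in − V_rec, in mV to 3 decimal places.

-0.400 mV

Step size: 4.096 V ÷ 2^12 = 1.000 mV.
(V_in − V_low)/LSB = (1.4956 − 0)/0.001 = 1495.6000 → code 1496 (round).
V_rec = 0 + 1496·0.001 = 1.496 V.
Error = 1.4956 − 1.496 = -0.0004 V = -0.400 mV.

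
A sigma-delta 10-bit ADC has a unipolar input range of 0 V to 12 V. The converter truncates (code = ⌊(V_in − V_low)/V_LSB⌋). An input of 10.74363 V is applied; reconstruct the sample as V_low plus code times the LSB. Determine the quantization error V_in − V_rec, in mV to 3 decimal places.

Step size: 12 V ÷ 2^10 = 11.719 mV.
(V_in − V_low)/LSB = (10.74363 − 0)/0.0117188 = 916.7898 → code 916 (floor).
V_rec = 0 + 916·0.0117188 = 10.734375 V.
Difference: 0.009255 V → 9.255 mV.

9.255 mV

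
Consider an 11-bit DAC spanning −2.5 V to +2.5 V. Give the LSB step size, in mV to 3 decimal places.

Full-scale span = 5 V.
LSB = 5 / 2^11 = 5 / 2048 = 0.00244141 V = 2.441 mV.

2.441 mV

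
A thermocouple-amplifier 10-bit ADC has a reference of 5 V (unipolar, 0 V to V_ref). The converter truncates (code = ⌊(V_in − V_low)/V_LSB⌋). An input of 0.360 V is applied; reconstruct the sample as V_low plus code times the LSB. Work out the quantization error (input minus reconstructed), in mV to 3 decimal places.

LSB = 5/2^10 = 4.883 mV.
(V_in − V_low)/LSB = (0.360 − 0)/0.00488281 = 73.7280 → code 73 (floor).
V_rec = 0 + 73·0.00488281 = 0.35644531 V.
V_in − V_rec = 0.00355469 V = 3.555 mV.

3.555 mV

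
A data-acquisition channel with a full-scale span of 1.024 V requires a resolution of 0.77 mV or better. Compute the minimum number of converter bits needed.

11 bits

Number of steps required ≥ 1.024 V / 0.77 mV = 1329.87.
Need 2^N ≥ 1329.87; 2^10 = 1024, 2^11 = 2048.
Minimum N = 11.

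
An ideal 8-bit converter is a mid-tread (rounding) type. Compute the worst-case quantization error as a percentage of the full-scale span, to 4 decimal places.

Rounding → worst-case error = ½ LSB = V_FS/2^9, so 100/512 = 0.195312 % of full scale.

0.1953 %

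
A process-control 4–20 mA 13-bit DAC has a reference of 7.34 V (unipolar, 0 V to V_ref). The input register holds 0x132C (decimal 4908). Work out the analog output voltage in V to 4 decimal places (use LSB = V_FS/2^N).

LSB = 7.34 V / 2^13 = 0.896 mV.
Code 0x132C = 4908 decimal.
V_out = 0 + 4908 × 0.000895996 V = 4.39755 V.

4.3975 V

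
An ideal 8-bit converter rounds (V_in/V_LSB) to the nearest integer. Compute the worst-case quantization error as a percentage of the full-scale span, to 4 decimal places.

0.1953 %

Rounding → worst-case error = ½ LSB = V_FS/2^9, so 100/512 = 0.195312 % of full scale.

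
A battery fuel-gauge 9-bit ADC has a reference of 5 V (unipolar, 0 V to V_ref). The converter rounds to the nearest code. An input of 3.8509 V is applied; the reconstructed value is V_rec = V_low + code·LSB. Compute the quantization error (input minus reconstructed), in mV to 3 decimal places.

3.244 mV

Step size: 5 V ÷ 2^9 = 9.766 mV.
(3.8509 − 0)/0.00976562 = 394.3322; round gives code 394.
Code 394 maps back to 0 + 394×0.00976562 V = 3.8476562 V.
V_in − V_rec = 0.00324375 V = 3.244 mV.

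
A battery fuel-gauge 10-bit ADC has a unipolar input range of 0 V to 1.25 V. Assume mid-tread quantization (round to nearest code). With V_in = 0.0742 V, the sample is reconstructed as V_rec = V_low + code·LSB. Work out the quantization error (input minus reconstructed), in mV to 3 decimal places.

LSB = 1.25/2^10 = 1.221 mV.
(0.0742 − 0)/0.0012207 = 60.7846; round gives code 61.
V_rec = 0 + 61·0.0012207 = 0.074462891 V.
Difference: -0.000262891 V → -0.263 mV.

-0.263 mV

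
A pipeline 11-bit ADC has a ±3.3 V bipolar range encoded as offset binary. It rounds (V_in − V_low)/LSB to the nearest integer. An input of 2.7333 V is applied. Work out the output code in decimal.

code 1872

Full-scale span = 6.6 V; LSB = 6.6/2^11 = 3.223 mV.
(2.7333 − (−3.3)) / 0.00322266 = 1872.151 LSBs.
So the output code is 1872.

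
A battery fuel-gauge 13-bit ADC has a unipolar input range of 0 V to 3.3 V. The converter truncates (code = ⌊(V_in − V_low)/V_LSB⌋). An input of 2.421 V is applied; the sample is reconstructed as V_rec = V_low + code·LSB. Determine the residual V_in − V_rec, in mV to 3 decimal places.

0.382 mV

LSB = 3.3/2^13 = 402.83 µV.
(V_in − V_low)/LSB = (2.421 − 0)/0.000402832 = 6009.9491 → code 6009 (floor).
Reconstructed: 2.4206177 V.
Error = 2.421 − 2.4206177 = 0.000382324 V = 0.382 mV.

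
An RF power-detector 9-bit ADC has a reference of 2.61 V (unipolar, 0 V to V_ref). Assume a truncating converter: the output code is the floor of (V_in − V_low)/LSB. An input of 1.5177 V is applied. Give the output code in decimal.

code 297

Full-scale span = 2.61 V; LSB = 2.61/2^9 = 5.098 mV.
(V_in − V_low)/LSB = (1.5177 − 0) / 0.00509766 = 297.725.
⌊·⌋(297.725) = 297.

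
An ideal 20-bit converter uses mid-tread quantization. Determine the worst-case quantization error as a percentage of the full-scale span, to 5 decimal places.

0.00005 %

Rounding → worst-case error = ½ LSB = V_FS/2^21, so 100/2097152 = 4.76837e-05 % of full scale.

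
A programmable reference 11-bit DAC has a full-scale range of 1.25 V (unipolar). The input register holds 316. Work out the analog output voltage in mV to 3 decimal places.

LSB = 1.25 V / 2^11 = 0.610 mV.
V_out = 0 + 316 × 0.000610352 V = 0.192871 V.
= 192.871 mV.

192.871 mV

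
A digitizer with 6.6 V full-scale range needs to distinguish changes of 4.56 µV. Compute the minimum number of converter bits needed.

21 bits

Number of steps required ≥ 6.6 V / 4.56 µV = 1447368.42.
Need 2^N ≥ 1447368.42; 2^20 = 1048576, 2^21 = 2097152.
Minimum N = 21.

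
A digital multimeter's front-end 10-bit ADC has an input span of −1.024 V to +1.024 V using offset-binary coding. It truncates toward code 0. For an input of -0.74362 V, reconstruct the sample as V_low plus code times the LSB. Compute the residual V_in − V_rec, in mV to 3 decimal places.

Step size: 2.048 V ÷ 2^10 = 2.000 mV.
Scaled input = 140.1900 LSBs, so code = 140.
Code 140 maps back to (−1.024) + 140×0.002 V = -0.744 V.
V_in − V_rec = 0.00038 V = 0.380 mV.

0.380 mV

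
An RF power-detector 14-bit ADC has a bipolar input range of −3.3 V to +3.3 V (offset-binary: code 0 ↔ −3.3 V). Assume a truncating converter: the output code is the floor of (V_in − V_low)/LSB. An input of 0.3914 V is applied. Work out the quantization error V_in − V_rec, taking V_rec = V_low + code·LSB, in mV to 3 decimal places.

Step size: 6.6 V ÷ 2^14 = 402.83 µV.
Scaled input = 9163.6208 LSBs, so code = 9163.
Code 9163 maps back to (−3.3) + 9163×0.000402832 V = 0.3911499 V.
V_in − V_rec = 0.000250098 V = 0.250 mV.

0.250 mV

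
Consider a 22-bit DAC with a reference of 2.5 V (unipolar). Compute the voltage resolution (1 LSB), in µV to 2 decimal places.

0.60 µV

Full-scale span = 2.5 V.
LSB = 2.5 / 2^22 = 2.5 / 4194304 = 5.96046e-07 V = 0.60 µV.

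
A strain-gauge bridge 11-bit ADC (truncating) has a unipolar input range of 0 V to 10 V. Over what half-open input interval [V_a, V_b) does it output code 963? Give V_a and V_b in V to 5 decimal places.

[4.70215 V, 4.70703 V)

LSB = 10/2^11 = 4.883 mV.
V_a = V_low + 963·LSB = 4.70215 V; V_b = V_low + 964·LSB = 4.70703 V.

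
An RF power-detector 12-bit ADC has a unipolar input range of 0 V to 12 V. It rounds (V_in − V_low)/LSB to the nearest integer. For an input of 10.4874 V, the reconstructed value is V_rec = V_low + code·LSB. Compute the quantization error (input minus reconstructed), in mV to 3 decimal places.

-0.881 mV

LSB = 12/2^12 = 2.930 mV.
Scaled input = 3579.6992 LSBs, so code = 3580.
V_rec = 0 + 3580·0.00292969 = 10.488281 V.
Error = 10.4874 − 10.488281 = -0.00088125 V = -0.881 mV.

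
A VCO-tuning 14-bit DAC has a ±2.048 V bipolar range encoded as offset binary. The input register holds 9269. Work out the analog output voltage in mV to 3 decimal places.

LSB = 4.096 V / 2^14 = 250.00 µV.
V_out = (−2.048) + 9269 × 0.00025 V = 0.26925 V.
= 269.250 mV.

269.250 mV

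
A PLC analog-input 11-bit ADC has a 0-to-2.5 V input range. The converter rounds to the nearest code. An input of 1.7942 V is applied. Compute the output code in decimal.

code 1470

With 2048 levels over 2.5 V, one step is 1.221 mV.
Input sits at 1469.809 steps above V_low.
Round → code 1470.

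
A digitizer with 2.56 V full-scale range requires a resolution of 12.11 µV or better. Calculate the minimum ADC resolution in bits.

18 bits

Number of steps required ≥ 2.56 V / 12.11 µV = 211395.54.
Need 2^N ≥ 211395.54; 2^17 = 131072, 2^18 = 262144.
Minimum N = 18.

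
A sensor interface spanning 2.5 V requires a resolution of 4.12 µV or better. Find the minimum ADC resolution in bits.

Number of steps required ≥ 2.5 V / 4.12 µV = 606796.12.
Need 2^N ≥ 606796.12; 2^19 = 524288, 2^20 = 1048576.
Minimum N = 20.

20 bits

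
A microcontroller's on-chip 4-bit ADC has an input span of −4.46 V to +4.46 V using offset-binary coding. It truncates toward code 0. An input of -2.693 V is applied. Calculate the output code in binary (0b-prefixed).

code 0b11 (decimal 3)

With 16 levels over 8.92 V, one step is 0.5575 V.
(-2.693 − (−4.46)) / 0.5575 = 3.170 LSBs.
⌊·⌋(3.170) = 3.
In binary (0b-prefixed): 0b11.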